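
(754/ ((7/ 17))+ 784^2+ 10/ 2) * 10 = 43154450/ 7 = 6164921.43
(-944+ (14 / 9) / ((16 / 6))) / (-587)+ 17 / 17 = 18365 / 7044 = 2.61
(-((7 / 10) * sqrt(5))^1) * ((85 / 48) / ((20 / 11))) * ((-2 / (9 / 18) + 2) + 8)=-1309 * sqrt(5) / 320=-9.15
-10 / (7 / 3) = -30 / 7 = -4.29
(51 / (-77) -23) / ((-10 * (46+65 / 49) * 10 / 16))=51016 / 637725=0.08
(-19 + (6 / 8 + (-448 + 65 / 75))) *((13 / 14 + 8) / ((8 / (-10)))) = 498625 / 96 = 5194.01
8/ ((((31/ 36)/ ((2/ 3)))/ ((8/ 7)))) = 1536/ 217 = 7.08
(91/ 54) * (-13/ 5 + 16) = 6097/ 270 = 22.58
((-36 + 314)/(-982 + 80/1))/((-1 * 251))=139/113201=0.00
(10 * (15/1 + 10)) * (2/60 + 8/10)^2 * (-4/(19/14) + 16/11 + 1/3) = -2271875/11286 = -201.30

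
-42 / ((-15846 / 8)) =0.02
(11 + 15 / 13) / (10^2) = 79 / 650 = 0.12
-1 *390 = -390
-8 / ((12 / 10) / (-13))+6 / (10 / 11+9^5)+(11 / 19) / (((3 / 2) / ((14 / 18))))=28979012944 / 333218637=86.97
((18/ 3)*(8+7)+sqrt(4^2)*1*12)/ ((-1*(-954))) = 23/ 159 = 0.14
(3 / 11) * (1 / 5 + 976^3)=13945712643 / 55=253558411.69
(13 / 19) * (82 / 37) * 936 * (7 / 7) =997776 / 703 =1419.31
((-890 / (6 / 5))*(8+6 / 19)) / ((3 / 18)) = -703100 / 19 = -37005.26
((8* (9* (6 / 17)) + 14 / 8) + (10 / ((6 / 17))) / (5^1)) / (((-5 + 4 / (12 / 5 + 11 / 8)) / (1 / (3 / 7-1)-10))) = 47528609 / 485520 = 97.89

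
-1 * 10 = -10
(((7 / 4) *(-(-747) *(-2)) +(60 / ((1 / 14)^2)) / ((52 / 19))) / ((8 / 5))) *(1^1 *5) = 5257.57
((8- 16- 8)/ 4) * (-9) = 36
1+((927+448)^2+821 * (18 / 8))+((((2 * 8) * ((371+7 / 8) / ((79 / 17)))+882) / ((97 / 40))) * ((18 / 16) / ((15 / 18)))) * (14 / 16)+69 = 58042491539 / 30652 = 1893595.57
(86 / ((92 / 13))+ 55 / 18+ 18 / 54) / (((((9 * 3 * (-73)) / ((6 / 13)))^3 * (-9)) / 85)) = 2187560 / 1160750877076323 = 0.00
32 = 32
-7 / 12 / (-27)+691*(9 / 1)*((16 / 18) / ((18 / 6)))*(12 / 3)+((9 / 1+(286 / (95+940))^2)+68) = 31912926659 / 4284900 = 7447.76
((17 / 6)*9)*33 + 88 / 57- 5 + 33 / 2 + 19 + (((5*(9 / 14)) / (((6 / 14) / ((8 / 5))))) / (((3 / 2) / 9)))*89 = 415048 / 57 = 7281.54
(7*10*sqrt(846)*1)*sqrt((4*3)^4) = 30240*sqrt(94) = 293187.68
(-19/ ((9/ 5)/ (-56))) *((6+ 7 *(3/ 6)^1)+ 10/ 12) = 164920/ 27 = 6108.15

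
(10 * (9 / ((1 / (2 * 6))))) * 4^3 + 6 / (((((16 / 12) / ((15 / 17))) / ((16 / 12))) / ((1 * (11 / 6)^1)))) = 1175205 / 17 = 69129.71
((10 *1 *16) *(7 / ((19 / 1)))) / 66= 560 / 627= 0.89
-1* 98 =-98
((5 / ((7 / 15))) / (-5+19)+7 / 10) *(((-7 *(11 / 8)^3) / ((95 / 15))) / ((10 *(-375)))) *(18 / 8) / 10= 4300461 / 17024000000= 0.00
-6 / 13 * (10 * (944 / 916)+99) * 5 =-750930 / 2977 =-252.24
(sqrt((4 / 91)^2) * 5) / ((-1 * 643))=-20 / 58513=-0.00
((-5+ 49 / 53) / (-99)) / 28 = 6 / 4081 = 0.00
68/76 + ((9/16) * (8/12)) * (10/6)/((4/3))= 829/608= 1.36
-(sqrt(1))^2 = -1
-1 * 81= -81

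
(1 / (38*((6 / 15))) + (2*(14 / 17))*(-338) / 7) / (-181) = 102667 / 233852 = 0.44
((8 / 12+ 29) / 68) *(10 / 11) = 445 / 1122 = 0.40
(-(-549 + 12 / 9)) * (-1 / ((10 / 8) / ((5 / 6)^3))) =-41075 / 162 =-253.55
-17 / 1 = -17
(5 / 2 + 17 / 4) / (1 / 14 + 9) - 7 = -1589 / 254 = -6.26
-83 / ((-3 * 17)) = 83 / 51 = 1.63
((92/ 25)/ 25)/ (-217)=-92/ 135625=-0.00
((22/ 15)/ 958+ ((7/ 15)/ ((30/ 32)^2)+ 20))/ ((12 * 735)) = 33193343/ 14258632500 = 0.00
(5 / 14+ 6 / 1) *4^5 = 45568 / 7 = 6509.71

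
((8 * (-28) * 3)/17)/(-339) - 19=-36275/1921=-18.88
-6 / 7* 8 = -48 / 7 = -6.86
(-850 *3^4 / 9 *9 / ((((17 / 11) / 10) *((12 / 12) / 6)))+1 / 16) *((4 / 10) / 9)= -42767999 / 360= -118800.00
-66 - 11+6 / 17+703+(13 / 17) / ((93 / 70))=991174 / 1581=626.93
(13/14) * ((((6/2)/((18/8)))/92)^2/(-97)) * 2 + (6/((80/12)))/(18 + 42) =9695557/646543800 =0.01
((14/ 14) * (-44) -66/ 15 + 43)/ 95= -27/ 475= -0.06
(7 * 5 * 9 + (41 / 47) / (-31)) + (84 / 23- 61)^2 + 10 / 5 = 2779138789 / 770753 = 3605.75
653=653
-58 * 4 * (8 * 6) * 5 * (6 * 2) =-668160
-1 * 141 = -141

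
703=703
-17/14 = -1.21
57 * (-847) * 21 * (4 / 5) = -4055436 / 5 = -811087.20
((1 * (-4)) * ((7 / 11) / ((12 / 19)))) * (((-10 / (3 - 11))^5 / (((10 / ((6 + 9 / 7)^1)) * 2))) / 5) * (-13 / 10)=104975 / 90112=1.16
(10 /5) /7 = 2 /7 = 0.29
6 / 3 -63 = -61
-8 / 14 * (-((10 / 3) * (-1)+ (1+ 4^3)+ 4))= 788 / 21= 37.52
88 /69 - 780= -53732 /69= -778.72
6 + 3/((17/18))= 156/17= 9.18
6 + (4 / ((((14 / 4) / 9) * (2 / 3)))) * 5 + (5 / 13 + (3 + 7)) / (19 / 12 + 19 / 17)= 4361646 / 50141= 86.99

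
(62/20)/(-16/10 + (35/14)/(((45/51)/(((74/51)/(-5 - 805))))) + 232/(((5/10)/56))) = 22599/189411659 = 0.00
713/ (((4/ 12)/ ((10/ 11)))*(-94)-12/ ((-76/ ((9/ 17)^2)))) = -58726245/ 2835202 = -20.71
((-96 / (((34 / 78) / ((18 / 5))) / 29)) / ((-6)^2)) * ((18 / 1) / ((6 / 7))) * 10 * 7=-15960672 / 17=-938863.06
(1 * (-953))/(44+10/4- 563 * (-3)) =-1906/3471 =-0.55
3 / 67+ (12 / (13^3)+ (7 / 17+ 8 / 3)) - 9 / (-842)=19843945037 / 6321019458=3.14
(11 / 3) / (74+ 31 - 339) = -11 / 702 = -0.02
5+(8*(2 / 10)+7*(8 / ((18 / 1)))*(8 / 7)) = 457 / 45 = 10.16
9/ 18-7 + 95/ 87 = -941/ 174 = -5.41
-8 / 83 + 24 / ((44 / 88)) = 47.90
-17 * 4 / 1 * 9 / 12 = -51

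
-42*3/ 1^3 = -126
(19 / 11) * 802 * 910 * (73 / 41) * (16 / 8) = 2024520680 / 451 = 4488959.38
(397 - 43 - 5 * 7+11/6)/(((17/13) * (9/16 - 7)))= -200200/5253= -38.11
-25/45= -5/9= -0.56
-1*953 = -953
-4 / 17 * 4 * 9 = -144 / 17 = -8.47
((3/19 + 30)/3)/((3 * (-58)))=-191/3306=-0.06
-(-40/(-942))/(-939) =0.00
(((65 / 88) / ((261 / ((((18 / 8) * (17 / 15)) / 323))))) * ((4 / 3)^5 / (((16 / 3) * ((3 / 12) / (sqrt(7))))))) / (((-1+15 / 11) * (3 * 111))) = 26 * sqrt(7) / 44586369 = 0.00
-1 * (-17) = 17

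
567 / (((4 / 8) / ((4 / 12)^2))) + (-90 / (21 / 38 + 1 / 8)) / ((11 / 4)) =88038 / 1133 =77.70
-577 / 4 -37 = -725 / 4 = -181.25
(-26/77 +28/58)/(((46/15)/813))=1975590/51359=38.47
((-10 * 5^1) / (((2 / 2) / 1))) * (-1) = 50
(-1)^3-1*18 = -19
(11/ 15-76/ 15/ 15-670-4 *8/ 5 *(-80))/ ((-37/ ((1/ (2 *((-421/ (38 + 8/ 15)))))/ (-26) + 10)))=58233664129/ 1366881750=42.60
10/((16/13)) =65/8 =8.12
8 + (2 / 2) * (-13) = -5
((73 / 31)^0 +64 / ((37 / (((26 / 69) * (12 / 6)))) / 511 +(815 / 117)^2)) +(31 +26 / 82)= 1875902926109 / 55774932569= 33.63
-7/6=-1.17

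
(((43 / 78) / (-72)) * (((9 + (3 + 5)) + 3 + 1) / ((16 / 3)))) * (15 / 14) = -215 / 6656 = -0.03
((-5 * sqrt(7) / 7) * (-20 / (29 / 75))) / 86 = 3750 * sqrt(7) / 8729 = 1.14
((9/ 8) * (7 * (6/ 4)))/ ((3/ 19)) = 1197/ 16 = 74.81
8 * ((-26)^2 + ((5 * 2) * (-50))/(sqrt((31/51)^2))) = -36352/31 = -1172.65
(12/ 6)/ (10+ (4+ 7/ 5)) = 10/ 77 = 0.13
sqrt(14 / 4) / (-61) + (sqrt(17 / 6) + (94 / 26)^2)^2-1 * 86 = 131.66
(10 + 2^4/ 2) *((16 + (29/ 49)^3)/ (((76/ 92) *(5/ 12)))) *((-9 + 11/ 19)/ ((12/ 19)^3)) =-3333039204/ 117649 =-28330.37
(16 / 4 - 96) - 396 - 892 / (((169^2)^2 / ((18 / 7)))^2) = -15911441958788196647000 / 32605413849975812209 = -488.00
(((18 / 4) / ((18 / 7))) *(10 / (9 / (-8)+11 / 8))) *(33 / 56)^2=5445 / 224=24.31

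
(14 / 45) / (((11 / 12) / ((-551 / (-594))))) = 15428 / 49005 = 0.31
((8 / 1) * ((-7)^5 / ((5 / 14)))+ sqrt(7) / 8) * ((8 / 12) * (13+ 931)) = -3553940992 / 15+ 236 * sqrt(7) / 3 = -236929191.33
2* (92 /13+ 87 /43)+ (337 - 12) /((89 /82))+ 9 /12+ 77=78683905 /199004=395.39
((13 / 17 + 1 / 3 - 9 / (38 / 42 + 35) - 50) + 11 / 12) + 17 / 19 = -23059151 / 487084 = -47.34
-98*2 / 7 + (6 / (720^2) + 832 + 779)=136771201 / 86400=1583.00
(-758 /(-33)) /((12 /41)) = 15539 /198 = 78.48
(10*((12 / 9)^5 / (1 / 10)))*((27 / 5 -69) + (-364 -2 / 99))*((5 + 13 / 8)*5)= -143598284800 / 24057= -5969085.29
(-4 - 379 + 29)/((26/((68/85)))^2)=-0.34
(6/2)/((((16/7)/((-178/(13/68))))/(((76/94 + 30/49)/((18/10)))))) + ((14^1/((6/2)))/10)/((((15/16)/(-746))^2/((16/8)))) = 8516781269788/14434875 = 590014.20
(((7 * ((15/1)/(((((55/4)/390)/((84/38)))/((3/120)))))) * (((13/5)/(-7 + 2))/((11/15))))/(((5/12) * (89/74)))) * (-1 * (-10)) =-2382543072/1023055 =-2328.85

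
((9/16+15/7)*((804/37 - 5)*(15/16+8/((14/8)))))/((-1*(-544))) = 115722669/252485632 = 0.46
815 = 815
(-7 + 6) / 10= -1 / 10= -0.10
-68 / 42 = -34 / 21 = -1.62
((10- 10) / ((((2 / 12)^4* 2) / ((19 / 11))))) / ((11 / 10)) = 0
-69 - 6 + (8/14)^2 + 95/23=-79502/1127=-70.54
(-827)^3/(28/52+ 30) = -7352920679/397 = -18521210.78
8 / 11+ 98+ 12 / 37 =40314 / 407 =99.05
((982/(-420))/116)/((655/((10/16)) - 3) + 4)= -491/25553640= -0.00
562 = 562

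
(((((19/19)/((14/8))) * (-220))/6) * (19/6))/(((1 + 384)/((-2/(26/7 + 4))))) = 76/1701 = 0.04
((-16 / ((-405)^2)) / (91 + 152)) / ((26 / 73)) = -584 / 518154975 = -0.00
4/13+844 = 10976/13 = 844.31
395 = 395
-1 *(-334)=334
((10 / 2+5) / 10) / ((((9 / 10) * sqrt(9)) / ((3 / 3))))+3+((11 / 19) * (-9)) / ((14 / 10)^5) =20706178 / 8621991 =2.40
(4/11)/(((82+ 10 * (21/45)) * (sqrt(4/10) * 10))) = 3 * sqrt(10)/14300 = 0.00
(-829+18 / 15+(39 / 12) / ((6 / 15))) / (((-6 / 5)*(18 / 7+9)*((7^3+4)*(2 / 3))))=25501 / 99936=0.26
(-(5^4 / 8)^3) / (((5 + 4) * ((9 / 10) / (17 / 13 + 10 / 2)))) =-50048828125 / 134784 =-371326.18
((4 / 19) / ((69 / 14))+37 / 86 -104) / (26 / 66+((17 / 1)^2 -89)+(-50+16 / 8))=-128394871 / 188999878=-0.68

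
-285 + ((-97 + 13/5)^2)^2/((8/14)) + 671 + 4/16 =347429940217/2500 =138971976.09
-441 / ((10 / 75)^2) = -99225 / 4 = -24806.25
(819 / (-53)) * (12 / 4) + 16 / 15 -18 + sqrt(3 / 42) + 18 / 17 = -841079 / 13515 + sqrt(14) / 14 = -61.97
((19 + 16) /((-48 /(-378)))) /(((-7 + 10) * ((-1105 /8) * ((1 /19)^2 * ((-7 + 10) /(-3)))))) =53067 /221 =240.12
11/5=2.20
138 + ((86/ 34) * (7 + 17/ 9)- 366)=-31444/ 153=-205.52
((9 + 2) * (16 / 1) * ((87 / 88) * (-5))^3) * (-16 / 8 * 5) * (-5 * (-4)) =2057821875 / 484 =4251698.09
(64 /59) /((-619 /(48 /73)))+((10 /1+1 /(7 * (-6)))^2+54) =722001639953 /4702882212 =153.52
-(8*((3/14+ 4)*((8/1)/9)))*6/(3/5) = -18880/63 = -299.68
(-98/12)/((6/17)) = -833/36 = -23.14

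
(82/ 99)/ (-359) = -82/ 35541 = -0.00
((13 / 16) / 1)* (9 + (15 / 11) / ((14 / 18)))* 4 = 2691 / 77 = 34.95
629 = 629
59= 59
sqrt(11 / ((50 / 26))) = sqrt(143) / 5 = 2.39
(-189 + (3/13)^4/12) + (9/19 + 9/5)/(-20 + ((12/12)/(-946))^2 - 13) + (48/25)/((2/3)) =-298384625432261961/1602592877159300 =-186.19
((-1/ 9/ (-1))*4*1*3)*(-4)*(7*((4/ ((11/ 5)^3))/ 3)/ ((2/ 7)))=-196000/ 11979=-16.36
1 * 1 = 1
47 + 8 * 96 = 815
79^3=493039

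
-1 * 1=-1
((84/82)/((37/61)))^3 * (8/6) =22422091104/3491055413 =6.42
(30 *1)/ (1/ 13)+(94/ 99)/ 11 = 424804/ 1089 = 390.09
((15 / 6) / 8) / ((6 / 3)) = 5 / 32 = 0.16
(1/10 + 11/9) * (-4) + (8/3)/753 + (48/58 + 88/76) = -20536868/6223545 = -3.30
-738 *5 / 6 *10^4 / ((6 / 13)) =-13325000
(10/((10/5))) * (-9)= -45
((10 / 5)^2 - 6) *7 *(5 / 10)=-7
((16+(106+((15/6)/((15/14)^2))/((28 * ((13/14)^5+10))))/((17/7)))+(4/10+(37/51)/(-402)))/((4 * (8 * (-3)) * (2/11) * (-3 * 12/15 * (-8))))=-389306669725369/2172707492032512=-0.18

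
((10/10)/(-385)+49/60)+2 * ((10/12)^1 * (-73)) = -186113/1540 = -120.85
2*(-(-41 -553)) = 1188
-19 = -19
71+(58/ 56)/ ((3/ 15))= 2133/ 28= 76.18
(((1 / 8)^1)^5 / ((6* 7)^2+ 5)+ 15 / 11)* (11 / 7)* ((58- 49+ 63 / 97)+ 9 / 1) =1572923493819 / 39359315968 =39.96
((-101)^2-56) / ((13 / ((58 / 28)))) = 294205 / 182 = 1616.51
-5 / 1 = -5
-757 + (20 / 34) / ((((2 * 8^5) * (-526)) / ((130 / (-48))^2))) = -127762371203717 / 168774598656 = -757.00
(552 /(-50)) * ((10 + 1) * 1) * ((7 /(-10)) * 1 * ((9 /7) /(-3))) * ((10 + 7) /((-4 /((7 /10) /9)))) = 30107 /2500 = 12.04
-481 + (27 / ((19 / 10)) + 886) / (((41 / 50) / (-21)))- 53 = -18375186 / 779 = -23588.17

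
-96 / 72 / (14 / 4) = -8 / 21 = -0.38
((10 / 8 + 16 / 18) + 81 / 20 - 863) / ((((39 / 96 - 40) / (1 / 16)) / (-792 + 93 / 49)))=-199028653 / 186249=-1068.62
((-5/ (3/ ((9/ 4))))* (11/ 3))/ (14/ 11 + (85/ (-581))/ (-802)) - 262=-3559740677/ 13048806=-272.80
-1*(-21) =21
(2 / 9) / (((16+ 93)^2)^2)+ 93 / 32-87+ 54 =-1223417781323 / 40653550368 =-30.09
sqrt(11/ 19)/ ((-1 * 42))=-sqrt(209)/ 798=-0.02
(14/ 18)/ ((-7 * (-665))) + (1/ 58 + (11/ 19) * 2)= 407983/ 347130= 1.18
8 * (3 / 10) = 12 / 5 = 2.40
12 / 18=2 / 3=0.67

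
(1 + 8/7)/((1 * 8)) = 15/56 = 0.27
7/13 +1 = 20/13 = 1.54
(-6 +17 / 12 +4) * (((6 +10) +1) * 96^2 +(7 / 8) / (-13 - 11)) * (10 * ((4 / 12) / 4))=-1052835595 / 13824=-76159.98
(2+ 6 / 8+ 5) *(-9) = -279 / 4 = -69.75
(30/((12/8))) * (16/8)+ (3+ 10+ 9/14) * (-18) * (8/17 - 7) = 195569/119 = 1643.44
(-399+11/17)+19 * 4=-5480/17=-322.35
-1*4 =-4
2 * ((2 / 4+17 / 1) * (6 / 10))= 21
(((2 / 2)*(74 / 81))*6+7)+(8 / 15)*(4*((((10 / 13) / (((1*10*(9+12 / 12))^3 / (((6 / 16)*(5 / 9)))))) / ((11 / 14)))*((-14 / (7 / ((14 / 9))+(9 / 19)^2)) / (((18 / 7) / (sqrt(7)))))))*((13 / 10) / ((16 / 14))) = 337 / 27 -866761*sqrt(7) / 1519600500000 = 12.48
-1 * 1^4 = -1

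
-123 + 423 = 300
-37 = -37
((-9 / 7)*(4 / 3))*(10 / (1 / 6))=-720 / 7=-102.86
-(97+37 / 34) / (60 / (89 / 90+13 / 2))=-224779 / 18360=-12.24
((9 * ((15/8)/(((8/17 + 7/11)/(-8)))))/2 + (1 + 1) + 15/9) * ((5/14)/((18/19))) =-751355/34776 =-21.61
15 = 15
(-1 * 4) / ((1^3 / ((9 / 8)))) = -9 / 2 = -4.50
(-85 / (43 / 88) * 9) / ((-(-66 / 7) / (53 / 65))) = -75684 / 559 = -135.39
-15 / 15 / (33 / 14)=-14 / 33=-0.42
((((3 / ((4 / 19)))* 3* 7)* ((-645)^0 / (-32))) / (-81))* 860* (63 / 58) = 200165 / 1856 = 107.85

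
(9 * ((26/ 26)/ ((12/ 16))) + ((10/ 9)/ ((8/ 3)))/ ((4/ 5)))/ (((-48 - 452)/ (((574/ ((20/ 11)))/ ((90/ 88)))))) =-20870927/ 2700000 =-7.73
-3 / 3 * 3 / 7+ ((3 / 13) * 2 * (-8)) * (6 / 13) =-2523 / 1183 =-2.13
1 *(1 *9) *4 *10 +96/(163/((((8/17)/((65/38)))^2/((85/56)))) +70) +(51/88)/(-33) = 2007257486948891/5575541929320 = 360.01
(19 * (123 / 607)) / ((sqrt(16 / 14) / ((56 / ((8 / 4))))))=16359 * sqrt(14) / 607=100.84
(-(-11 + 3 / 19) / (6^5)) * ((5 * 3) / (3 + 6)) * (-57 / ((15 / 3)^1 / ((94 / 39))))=-0.06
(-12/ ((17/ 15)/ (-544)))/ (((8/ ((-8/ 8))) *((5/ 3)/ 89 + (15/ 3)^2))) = -28.78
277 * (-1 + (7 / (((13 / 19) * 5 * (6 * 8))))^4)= -26248029837220283 / 94758543360000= -277.00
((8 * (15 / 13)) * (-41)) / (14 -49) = 10.81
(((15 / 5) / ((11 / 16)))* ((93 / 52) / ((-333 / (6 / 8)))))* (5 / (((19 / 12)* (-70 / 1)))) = 558 / 703703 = 0.00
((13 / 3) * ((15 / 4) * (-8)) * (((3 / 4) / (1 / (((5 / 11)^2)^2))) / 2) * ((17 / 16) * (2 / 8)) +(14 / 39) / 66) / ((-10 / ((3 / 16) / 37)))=240024223 / 865360404480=0.00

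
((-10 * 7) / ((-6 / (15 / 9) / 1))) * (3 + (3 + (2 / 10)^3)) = 5257 / 45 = 116.82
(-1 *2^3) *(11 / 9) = -88 / 9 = -9.78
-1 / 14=-0.07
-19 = -19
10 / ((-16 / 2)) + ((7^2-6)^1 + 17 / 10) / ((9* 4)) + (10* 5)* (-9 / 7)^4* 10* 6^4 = 510183357599 / 288120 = 1770732.19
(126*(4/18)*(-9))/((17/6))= -1512/17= -88.94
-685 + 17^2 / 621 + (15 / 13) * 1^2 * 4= -5488988 / 8073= -679.92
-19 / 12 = -1.58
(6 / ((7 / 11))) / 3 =22 / 7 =3.14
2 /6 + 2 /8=7 /12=0.58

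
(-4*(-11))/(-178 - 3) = -44/181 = -0.24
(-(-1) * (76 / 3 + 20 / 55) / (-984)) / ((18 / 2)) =-106 / 36531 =-0.00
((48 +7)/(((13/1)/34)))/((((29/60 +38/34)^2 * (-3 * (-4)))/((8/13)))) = 2.88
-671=-671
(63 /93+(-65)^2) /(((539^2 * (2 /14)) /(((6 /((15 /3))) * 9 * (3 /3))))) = 7073784 /6432965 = 1.10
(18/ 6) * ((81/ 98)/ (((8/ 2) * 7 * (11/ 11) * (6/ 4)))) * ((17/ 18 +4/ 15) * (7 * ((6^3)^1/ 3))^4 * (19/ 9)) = 48698786304/ 5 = 9739757260.80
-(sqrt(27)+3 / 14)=-3 * sqrt(3) - 3 / 14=-5.41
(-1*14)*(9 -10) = 14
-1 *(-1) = 1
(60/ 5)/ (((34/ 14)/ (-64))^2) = 2408448/ 289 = 8333.73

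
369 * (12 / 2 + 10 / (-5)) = 1476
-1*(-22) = 22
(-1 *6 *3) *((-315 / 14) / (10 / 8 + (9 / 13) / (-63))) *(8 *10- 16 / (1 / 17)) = -28304640 / 451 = -62759.73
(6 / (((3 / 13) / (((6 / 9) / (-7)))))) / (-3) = 52 / 63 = 0.83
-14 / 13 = -1.08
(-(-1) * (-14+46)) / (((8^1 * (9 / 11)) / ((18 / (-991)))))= -88 / 991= -0.09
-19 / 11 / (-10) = 0.17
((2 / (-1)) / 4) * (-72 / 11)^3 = 186624 / 1331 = 140.21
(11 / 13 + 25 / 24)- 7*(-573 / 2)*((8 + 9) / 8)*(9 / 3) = 7979057 / 624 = 12786.95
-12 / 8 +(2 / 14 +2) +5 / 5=23 / 14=1.64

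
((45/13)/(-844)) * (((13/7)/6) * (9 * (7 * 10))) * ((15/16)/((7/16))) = -1.71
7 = 7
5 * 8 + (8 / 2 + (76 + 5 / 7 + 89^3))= 4935628 / 7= 705089.71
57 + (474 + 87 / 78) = 13835 / 26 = 532.12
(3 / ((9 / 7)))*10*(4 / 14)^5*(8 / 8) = 320 / 7203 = 0.04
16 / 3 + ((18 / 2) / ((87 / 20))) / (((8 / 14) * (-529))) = 245141 / 46023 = 5.33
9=9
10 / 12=5 / 6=0.83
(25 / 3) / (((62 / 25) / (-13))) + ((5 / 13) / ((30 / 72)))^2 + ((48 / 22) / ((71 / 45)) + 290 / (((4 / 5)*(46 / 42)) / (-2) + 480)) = -25244922192727 / 618094191858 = -40.84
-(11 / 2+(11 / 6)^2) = -319 / 36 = -8.86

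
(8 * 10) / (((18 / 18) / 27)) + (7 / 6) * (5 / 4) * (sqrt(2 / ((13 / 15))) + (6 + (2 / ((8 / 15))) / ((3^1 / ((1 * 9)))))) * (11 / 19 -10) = 1169185 / 608 -6265 * sqrt(390) / 5928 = 1902.13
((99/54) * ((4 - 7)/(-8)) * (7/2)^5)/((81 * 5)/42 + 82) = 1294139/328448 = 3.94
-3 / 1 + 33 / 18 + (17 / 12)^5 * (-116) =-41248429 / 62208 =-663.07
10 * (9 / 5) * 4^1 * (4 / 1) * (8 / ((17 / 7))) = 16128 / 17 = 948.71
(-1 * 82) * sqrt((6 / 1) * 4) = -164 * sqrt(6) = -401.72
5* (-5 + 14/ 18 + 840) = 37610/ 9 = 4178.89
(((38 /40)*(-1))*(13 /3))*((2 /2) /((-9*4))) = 247 /2160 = 0.11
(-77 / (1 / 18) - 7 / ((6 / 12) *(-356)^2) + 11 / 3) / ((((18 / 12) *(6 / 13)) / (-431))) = 1472396216551 / 1710936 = 860579.37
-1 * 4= -4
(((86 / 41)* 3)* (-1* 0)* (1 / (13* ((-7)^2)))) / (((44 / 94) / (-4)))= 0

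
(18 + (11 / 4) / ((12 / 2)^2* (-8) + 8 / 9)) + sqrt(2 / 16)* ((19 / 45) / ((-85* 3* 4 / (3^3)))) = 185949 / 10336 - 19* sqrt(2) / 6800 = 17.99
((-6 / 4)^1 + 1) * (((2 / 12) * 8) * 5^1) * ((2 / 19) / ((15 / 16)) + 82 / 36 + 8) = -17767 / 513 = -34.63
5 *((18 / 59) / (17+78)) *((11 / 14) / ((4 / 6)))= 0.02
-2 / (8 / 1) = -1 / 4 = -0.25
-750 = -750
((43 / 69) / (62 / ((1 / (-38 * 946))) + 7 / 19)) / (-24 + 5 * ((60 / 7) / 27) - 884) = 133 / 431146244976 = 0.00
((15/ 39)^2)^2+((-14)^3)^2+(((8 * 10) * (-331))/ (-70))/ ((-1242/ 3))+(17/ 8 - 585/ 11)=27421403828861843/ 3641870232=7529484.05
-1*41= -41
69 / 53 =1.30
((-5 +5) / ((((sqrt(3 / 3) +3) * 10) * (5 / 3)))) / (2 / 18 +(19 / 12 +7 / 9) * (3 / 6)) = 0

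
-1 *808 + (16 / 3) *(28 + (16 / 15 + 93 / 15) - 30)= -35096 / 45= -779.91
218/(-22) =-109/11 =-9.91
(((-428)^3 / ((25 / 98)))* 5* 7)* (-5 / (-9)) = -53784287872 / 9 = -5976031985.78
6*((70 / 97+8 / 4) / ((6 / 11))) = 29.94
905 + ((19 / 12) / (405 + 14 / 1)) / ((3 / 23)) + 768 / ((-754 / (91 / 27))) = 43821173 / 48604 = 901.60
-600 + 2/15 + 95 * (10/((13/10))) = 25526/195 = 130.90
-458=-458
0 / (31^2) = 0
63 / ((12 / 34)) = 357 / 2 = 178.50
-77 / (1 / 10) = -770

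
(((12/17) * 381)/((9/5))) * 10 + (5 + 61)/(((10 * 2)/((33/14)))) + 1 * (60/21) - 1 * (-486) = 4737993/2380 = 1990.75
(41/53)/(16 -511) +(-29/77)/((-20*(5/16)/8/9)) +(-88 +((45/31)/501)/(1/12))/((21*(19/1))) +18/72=1577580998263/361277462700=4.37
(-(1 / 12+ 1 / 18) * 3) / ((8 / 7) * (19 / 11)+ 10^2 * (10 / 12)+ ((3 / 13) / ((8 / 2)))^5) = -7318927616 / 1498460142145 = -0.00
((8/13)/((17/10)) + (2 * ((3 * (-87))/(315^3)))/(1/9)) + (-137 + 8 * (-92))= -74417164193/85278375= -872.64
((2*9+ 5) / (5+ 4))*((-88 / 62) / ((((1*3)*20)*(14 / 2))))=-253 / 29295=-0.01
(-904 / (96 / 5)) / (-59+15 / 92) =12995 / 16239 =0.80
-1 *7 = -7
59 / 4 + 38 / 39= 2453 / 156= 15.72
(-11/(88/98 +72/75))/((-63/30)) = 9625/3414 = 2.82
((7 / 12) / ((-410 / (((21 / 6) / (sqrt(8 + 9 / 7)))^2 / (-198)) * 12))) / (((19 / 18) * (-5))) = -2401 / 16041168000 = -0.00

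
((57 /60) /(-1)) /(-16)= 0.06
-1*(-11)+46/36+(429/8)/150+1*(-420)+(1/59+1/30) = -86513587/212400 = -407.31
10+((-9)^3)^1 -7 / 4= -720.75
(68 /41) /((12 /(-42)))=-238 /41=-5.80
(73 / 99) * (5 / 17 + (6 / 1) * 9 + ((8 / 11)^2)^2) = 991579075 / 24640803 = 40.24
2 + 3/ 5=13/ 5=2.60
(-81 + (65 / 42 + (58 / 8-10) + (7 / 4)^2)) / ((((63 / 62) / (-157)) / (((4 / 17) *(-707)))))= -13071258097 / 6426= -2034120.46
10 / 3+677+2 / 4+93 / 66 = 22514 / 33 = 682.24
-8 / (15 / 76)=-608 / 15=-40.53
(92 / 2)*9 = 414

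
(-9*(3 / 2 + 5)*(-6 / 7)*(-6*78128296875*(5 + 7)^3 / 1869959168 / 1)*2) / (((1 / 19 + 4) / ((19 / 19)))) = -42204046560609375 / 3937140592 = -10719466.47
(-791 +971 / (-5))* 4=-19704 / 5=-3940.80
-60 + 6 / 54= -539 / 9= -59.89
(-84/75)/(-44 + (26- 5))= 28/575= 0.05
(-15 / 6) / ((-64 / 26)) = 65 / 64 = 1.02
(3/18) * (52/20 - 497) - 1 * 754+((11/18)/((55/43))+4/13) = -977669/1170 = -835.61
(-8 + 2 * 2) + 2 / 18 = -35 / 9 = -3.89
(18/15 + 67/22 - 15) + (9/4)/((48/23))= -34061/3520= -9.68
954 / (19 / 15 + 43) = 7155 / 332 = 21.55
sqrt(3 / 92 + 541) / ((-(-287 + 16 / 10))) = 0.08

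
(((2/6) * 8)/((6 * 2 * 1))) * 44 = 88/9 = 9.78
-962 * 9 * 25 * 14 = -3030300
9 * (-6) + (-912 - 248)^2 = 1345546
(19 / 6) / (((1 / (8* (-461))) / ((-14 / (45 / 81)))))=1471512 / 5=294302.40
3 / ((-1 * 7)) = -3 / 7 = -0.43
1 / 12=0.08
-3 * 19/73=-57/73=-0.78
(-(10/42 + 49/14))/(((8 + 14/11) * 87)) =-1727/372708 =-0.00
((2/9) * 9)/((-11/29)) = -58/11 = -5.27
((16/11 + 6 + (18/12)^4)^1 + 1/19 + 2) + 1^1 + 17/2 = 80489/3344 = 24.07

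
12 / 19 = 0.63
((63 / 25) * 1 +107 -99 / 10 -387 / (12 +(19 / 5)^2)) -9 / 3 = 2709541 / 33050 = 81.98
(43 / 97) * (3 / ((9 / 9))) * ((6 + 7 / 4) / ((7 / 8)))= 7998 / 679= 11.78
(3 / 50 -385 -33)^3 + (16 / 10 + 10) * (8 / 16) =-9125397549273 / 125000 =-73003180.39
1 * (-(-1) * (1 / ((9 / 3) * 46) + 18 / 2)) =1243 / 138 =9.01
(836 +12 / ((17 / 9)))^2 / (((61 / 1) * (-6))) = -102531200 / 52887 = -1938.68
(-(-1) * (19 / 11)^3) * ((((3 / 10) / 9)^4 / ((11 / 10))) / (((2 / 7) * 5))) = 48013 / 11859210000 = 0.00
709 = 709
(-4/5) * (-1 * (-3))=-12/5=-2.40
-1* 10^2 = -100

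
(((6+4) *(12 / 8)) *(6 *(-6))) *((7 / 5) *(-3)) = 2268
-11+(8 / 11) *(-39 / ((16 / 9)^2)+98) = 18057 / 352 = 51.30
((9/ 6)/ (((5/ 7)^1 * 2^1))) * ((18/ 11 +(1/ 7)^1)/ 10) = 411/ 2200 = 0.19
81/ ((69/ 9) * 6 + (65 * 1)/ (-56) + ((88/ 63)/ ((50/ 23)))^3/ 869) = 200006344125000/ 110718551410609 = 1.81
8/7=1.14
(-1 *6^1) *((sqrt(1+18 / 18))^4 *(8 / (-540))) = 16 / 45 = 0.36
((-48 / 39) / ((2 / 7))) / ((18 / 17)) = -476 / 117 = -4.07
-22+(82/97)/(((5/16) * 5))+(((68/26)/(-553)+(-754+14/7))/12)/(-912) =-680175565493/31798384800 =-21.39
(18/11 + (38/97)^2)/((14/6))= 555738/724493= 0.77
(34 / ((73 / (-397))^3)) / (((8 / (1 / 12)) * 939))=-1063703141 / 17533774224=-0.06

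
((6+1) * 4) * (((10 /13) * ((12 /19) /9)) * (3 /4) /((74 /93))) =13020 /9139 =1.42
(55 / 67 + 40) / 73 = 2735 / 4891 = 0.56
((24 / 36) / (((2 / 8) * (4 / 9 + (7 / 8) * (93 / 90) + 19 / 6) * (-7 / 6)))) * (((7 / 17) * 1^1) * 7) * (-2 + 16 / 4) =-161280 / 55267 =-2.92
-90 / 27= -10 / 3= -3.33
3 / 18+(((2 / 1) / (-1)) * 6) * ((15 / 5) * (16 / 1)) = -3455 / 6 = -575.83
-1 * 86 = -86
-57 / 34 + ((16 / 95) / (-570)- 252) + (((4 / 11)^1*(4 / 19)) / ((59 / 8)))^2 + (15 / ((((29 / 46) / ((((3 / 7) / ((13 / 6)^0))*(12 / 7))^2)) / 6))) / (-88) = -6872329599816206263 / 26997710367115950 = -254.55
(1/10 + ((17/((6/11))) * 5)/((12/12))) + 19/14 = 33031/210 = 157.29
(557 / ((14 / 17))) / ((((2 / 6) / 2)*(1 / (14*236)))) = 13408104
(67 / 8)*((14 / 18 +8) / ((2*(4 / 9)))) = 5293 / 64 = 82.70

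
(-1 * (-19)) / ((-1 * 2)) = -19 / 2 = -9.50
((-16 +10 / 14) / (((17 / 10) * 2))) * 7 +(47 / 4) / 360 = -769601 / 24480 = -31.44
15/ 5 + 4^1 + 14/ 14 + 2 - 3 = 7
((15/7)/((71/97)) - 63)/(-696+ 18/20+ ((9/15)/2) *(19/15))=93300/1078987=0.09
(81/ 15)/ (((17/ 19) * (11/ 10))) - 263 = -48155/ 187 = -257.51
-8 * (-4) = 32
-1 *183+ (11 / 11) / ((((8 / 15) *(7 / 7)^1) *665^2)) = -129483477 / 707560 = -183.00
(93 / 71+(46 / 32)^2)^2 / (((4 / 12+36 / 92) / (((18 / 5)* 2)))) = 2338629295869 / 20647936000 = 113.26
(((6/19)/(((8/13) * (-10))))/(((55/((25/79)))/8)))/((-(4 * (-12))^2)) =13/12680448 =0.00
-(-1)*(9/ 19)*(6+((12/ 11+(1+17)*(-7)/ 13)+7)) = 5661/ 2717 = 2.08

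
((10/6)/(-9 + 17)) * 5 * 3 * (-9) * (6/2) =-84.38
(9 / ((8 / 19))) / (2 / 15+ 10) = 135 / 64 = 2.11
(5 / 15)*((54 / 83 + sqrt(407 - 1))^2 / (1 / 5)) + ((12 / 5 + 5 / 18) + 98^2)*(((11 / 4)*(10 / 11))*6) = 180*sqrt(406) / 83 + 5984234789 / 41334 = 144821.24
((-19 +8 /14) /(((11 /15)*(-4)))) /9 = 215 /308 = 0.70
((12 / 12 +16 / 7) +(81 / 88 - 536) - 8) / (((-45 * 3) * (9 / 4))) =332513 / 187110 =1.78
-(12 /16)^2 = -9 /16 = -0.56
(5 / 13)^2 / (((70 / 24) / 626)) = 37560 / 1183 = 31.75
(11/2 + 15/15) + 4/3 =47/6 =7.83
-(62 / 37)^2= -3844 / 1369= -2.81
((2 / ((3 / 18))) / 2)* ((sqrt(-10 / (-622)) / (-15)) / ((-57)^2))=-2* sqrt(1555) / 5052195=-0.00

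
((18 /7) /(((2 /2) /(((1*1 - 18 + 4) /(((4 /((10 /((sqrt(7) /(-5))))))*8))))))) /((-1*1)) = -2925*sqrt(7) /392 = -19.74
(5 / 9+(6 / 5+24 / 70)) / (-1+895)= 661 / 281610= 0.00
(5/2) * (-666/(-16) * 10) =8325/8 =1040.62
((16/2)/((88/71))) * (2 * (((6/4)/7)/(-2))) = -213/154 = -1.38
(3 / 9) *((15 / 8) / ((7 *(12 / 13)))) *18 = 195 / 112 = 1.74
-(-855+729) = 126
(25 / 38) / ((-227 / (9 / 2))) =-225 / 17252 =-0.01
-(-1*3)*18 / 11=54 / 11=4.91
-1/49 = -0.02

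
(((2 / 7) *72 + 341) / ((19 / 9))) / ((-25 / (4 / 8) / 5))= -22779 / 1330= -17.13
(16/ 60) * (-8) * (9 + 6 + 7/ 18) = -4432/ 135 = -32.83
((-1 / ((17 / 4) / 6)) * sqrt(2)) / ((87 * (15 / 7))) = -56 * sqrt(2) / 7395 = -0.01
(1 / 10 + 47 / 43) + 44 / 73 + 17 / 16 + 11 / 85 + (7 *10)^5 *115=825122185732754503 / 4269040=193280500002.99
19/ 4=4.75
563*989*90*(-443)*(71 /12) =-262698758565 /2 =-131349379282.50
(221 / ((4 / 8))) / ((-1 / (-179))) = 79118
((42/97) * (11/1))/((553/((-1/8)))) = -33/30652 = -0.00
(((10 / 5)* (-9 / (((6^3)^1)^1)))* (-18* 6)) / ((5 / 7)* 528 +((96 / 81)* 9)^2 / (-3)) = 1701 / 64112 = 0.03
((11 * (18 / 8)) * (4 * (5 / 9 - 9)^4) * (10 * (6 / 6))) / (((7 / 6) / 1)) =7339678720 / 1701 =4314919.88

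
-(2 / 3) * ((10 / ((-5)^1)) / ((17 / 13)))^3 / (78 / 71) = 95992 / 44217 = 2.17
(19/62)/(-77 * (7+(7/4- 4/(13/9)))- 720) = -494/1902997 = -0.00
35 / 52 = 0.67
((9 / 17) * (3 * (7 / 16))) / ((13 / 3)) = 0.16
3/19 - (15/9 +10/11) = -1516/627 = -2.42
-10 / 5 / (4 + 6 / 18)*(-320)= 1920 / 13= 147.69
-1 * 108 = -108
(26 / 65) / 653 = 2 / 3265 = 0.00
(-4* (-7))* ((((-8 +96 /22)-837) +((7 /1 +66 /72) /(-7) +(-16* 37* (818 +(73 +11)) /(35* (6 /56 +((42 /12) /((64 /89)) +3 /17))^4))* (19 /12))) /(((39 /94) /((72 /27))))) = -38442551508069803780599282064 /243823377167625603354435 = -157665.57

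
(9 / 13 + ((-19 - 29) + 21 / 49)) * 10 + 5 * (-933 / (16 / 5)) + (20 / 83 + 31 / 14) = -33218499 / 17264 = -1924.15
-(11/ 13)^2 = -121/ 169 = -0.72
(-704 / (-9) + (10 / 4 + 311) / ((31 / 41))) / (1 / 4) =550022 / 279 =1971.41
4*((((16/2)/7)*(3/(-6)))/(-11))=16/77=0.21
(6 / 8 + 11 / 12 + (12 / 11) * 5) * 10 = 2350 / 33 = 71.21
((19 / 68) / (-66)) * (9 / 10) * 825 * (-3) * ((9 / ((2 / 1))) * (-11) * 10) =-1269675 / 272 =-4667.92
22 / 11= 2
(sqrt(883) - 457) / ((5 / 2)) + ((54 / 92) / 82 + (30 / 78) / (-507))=-22722388843 / 124306260 + 2*sqrt(883) / 5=-170.91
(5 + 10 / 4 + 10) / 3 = 35 / 6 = 5.83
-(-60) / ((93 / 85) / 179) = 304300 / 31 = 9816.13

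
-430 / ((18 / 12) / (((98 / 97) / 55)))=-16856 / 3201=-5.27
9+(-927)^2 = 859338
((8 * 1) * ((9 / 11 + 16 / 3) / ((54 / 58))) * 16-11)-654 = 161021 / 891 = 180.72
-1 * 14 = -14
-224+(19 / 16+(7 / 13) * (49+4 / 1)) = -40409 / 208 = -194.27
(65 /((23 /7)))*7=3185 /23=138.48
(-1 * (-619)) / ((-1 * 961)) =-619 / 961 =-0.64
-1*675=-675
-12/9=-4/3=-1.33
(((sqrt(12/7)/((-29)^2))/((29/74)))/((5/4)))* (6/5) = 0.00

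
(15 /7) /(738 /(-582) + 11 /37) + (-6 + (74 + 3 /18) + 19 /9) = 14940895 /219492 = 68.07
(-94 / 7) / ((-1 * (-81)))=-94 / 567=-0.17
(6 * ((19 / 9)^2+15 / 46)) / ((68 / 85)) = 89105 / 2484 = 35.87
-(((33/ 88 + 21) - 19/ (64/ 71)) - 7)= 429/ 64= 6.70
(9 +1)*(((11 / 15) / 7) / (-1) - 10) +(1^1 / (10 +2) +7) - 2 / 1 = -2687 / 28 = -95.96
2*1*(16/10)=16/5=3.20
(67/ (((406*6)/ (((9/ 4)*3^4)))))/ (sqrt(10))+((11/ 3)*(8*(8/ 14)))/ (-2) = -176/ 21+16281*sqrt(10)/ 32480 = -6.80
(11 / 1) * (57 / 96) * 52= 2717 / 8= 339.62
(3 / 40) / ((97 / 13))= 39 / 3880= 0.01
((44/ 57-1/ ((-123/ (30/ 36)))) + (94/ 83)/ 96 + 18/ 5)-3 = 64732099/ 46553040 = 1.39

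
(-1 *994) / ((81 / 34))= -33796 / 81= -417.23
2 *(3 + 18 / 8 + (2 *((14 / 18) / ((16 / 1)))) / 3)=1141 / 108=10.56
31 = 31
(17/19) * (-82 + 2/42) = -29257/399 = -73.33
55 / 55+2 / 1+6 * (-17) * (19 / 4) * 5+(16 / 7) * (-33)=-2494.93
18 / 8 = 9 / 4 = 2.25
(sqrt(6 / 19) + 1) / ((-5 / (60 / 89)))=-12 / 89 -12* sqrt(114) / 1691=-0.21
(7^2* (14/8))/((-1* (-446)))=343/1784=0.19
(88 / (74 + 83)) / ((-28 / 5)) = -110 / 1099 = -0.10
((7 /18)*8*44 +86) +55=2501 /9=277.89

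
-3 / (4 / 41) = -123 / 4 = -30.75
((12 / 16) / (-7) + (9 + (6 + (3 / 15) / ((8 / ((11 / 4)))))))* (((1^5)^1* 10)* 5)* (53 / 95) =888121 / 2128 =417.35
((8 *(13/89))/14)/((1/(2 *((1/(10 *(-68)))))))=-13/52955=-0.00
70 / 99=0.71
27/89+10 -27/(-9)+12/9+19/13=55877/3471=16.10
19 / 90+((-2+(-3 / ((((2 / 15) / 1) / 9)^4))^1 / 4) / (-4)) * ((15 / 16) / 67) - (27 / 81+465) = 666861103049 / 12349440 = 53999.30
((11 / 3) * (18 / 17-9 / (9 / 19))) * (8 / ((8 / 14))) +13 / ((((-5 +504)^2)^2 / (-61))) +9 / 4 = -11620382757007193 / 12648305592204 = -918.73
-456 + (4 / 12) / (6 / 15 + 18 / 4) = -67022 / 147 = -455.93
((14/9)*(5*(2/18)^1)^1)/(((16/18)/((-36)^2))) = 1260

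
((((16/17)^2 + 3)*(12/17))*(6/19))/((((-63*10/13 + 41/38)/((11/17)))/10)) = -231248160/1954976047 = -0.12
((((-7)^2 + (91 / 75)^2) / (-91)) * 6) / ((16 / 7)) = -141953 / 97500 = -1.46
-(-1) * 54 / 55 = 54 / 55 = 0.98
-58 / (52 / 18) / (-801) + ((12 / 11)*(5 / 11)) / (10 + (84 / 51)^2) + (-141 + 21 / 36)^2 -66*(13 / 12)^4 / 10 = 175162069933889261 / 8887950339840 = 19707.81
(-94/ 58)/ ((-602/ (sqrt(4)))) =0.01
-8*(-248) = 1984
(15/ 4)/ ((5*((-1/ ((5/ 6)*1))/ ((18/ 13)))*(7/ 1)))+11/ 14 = 241/ 364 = 0.66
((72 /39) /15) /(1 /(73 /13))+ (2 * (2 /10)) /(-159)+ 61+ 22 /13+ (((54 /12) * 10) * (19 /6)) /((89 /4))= 834465677 /11957595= 69.79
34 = 34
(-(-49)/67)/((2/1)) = 49/134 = 0.37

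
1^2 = 1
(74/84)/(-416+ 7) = -37/17178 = -0.00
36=36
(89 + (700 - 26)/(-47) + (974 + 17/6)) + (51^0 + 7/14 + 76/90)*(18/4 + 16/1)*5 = 2185723/1692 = 1291.80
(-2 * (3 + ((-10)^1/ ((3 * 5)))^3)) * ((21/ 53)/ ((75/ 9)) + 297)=-1606.26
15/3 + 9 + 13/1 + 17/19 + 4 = 606/19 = 31.89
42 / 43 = 0.98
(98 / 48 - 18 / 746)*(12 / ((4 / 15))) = 270915 / 2984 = 90.79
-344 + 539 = 195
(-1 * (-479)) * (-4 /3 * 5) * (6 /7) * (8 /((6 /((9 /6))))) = -38320 /7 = -5474.29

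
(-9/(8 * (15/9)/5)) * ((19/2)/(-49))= 513/784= 0.65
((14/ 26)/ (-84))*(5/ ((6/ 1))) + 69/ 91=0.75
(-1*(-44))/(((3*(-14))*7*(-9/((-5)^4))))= 13750/1323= 10.39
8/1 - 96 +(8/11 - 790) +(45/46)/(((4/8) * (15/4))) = -221818/253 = -876.75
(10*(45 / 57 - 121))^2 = 521665600 / 361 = 1445057.06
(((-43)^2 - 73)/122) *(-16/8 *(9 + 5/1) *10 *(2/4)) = -124320/61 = -2038.03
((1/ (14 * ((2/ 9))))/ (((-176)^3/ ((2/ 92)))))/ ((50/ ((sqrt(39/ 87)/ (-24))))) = 3 * sqrt(377)/ 81453894860800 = 0.00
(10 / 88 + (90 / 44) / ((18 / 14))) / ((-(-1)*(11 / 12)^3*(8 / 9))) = 36450 / 14641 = 2.49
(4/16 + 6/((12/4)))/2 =9/8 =1.12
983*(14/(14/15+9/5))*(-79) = -397755.37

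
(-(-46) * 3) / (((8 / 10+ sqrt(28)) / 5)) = 113.27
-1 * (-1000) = 1000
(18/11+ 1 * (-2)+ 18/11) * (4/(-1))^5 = -14336/11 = -1303.27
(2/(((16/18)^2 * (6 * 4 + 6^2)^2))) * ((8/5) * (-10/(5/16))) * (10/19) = -9/475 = -0.02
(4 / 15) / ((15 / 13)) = 52 / 225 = 0.23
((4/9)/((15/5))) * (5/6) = 10/81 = 0.12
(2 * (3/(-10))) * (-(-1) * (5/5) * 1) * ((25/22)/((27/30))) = -25/33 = -0.76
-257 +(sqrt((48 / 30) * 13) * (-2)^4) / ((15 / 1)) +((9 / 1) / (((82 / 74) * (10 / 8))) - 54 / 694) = -17825026 / 71135 +32 * sqrt(130) / 75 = -245.72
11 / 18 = 0.61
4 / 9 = 0.44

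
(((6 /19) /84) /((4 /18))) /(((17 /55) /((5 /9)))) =275 /9044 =0.03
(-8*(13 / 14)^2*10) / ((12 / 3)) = -845 / 49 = -17.24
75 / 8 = 9.38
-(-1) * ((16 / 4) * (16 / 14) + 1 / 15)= 487 / 105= 4.64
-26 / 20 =-13 / 10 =-1.30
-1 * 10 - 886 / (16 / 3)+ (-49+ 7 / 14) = -1797 / 8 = -224.62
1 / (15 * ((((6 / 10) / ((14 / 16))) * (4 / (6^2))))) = 7 / 8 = 0.88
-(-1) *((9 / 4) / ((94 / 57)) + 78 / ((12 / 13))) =32285 / 376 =85.86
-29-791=-820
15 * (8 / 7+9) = 1065 / 7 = 152.14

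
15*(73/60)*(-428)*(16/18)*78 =-1624688/3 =-541562.67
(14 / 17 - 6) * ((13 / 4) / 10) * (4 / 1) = -6.73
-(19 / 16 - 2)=13 / 16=0.81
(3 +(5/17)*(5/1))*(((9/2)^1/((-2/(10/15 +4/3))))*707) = -241794/17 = -14223.18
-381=-381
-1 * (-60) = 60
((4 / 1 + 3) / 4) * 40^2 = 2800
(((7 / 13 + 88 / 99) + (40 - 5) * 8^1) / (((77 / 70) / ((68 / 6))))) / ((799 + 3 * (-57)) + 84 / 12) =2239036 / 490347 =4.57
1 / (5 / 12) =12 / 5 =2.40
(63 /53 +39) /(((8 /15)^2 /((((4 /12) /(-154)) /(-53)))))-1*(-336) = 4651244547 /13842752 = 336.01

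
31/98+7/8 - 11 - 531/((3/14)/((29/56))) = -506879/392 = -1293.06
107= 107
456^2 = 207936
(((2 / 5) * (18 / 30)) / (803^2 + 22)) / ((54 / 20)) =4 / 29017395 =0.00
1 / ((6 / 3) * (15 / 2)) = 1 / 15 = 0.07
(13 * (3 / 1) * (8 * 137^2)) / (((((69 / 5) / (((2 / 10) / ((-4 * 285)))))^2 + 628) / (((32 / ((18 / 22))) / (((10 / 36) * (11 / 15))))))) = 21621888 / 118988389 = 0.18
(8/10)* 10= 8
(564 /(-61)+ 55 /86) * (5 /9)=-225745 /47214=-4.78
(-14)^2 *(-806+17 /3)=-470596 /3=-156865.33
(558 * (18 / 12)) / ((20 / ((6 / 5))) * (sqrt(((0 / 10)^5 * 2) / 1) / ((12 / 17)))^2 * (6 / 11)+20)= 837 / 20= 41.85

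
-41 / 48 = -0.85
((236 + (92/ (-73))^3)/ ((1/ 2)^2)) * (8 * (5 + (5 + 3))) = 37868198784/ 389017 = 97343.30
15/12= 1.25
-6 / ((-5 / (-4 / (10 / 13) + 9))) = 114 / 25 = 4.56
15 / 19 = 0.79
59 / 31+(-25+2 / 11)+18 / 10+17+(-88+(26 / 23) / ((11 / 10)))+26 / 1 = -2552398 / 39215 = -65.09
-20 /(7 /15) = -42.86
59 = 59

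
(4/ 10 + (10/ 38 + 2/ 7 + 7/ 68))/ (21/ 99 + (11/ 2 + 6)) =0.09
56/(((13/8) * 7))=64/13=4.92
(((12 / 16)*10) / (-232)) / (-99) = 5 / 15312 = 0.00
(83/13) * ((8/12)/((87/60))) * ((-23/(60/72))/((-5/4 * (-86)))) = -61088/81055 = -0.75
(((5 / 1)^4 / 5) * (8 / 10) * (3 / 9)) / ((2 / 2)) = 100 / 3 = 33.33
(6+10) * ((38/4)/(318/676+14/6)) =154128/2843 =54.21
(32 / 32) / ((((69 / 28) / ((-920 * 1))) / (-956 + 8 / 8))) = 1069600 / 3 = 356533.33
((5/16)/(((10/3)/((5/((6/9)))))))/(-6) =-15/128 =-0.12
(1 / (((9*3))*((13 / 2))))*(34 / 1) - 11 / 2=-3725 / 702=-5.31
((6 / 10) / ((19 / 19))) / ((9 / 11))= 11 / 15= 0.73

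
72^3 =373248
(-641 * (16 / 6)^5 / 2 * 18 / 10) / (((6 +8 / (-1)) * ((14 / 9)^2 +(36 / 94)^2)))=4349856768 / 287005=15156.03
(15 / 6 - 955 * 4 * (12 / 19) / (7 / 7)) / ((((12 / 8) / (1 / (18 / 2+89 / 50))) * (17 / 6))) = -9158500 / 174097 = -52.61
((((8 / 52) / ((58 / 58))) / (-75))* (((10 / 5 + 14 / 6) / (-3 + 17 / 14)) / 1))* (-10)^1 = -56 / 1125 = -0.05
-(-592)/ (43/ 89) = 52688/ 43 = 1225.30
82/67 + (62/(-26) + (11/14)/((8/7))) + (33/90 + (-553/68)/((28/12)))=-12764329/3553680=-3.59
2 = 2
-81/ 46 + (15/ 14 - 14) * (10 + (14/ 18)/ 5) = -964003/ 7245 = -133.06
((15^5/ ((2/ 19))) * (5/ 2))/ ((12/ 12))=18035156.25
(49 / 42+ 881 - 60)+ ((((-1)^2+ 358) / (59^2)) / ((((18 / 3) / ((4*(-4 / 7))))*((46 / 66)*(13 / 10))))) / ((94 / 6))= 1689198795223 / 2054576706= 822.16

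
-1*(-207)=207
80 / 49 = 1.63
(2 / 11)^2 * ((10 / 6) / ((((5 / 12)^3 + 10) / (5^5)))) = 7200000 / 421201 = 17.09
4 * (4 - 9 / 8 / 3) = 14.50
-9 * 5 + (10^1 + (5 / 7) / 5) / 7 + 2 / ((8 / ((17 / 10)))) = -84527 / 1960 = -43.13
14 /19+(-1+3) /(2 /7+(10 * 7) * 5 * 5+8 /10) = 429681 /582236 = 0.74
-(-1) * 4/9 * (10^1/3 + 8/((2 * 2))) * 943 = 60352/27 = 2235.26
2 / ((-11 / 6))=-12 / 11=-1.09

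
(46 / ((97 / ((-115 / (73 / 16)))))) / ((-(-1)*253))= -3680 / 77891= -0.05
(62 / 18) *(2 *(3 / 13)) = 62 / 39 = 1.59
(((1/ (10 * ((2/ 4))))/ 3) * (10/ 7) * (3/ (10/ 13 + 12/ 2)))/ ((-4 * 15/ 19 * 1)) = -247/ 18480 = -0.01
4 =4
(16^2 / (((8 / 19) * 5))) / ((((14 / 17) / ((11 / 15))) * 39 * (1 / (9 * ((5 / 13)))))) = 56848 / 5915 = 9.61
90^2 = 8100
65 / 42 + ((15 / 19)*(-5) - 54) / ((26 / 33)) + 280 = 1078891 / 5187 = 208.00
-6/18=-0.33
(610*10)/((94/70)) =213500/47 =4542.55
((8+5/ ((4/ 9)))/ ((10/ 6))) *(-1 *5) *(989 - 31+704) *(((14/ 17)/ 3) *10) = -4479090/ 17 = -263475.88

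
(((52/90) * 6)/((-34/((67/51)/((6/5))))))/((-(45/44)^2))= 1686256/15801075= 0.11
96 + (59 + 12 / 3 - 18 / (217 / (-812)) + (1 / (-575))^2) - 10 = 2217501906 / 10249375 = 216.35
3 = 3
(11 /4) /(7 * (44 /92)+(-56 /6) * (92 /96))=-2277 /4634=-0.49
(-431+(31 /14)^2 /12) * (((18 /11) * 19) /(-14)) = 57726807 /60368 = 956.25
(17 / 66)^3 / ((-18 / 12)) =-0.01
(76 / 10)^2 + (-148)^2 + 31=549819 / 25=21992.76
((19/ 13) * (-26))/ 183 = -0.21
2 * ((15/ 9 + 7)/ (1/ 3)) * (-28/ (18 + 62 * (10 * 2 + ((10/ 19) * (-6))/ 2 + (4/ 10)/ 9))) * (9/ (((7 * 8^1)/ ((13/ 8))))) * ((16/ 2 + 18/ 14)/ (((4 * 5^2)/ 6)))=-10143549/ 55677776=-0.18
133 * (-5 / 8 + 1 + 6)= 6783 / 8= 847.88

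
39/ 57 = 13/ 19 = 0.68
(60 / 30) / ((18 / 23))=23 / 9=2.56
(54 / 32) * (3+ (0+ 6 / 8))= 405 / 64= 6.33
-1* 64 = -64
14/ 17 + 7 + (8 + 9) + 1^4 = 439/ 17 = 25.82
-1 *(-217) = 217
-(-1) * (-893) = -893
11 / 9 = 1.22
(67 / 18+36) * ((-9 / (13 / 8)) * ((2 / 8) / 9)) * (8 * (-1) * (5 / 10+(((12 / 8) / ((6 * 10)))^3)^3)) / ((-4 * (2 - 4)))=480597333333337 / 157286400000000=3.06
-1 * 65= -65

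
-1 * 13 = -13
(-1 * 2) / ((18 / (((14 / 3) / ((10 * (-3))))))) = 7 / 405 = 0.02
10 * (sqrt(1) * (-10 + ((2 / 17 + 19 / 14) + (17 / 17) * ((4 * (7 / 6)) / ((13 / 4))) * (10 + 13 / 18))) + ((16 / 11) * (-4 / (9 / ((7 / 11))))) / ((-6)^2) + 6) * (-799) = -91638587225 / 891891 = -102746.40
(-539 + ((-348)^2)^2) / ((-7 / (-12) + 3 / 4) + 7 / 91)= 10399653687.33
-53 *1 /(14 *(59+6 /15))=-0.06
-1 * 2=-2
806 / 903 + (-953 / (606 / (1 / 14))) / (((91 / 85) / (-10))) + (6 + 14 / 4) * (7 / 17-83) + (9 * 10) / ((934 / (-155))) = -35034869610751 / 43926344098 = -797.58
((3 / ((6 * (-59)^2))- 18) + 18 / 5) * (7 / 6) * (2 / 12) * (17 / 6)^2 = -1014046957 / 45113760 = -22.48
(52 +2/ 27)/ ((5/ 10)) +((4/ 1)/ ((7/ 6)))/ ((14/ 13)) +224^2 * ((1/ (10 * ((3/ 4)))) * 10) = 88652464/ 1323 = 67008.67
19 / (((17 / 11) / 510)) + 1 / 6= 37621 / 6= 6270.17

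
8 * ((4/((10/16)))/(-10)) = -128/25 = -5.12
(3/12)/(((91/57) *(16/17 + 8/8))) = 323/4004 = 0.08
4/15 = 0.27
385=385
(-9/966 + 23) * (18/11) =6057/161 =37.62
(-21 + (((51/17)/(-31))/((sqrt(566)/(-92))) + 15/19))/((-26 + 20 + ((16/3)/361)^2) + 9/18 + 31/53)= 2512698624/611048033 - 17157020292 * sqrt(566)/5360724393509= 4.04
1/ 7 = 0.14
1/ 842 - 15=-12629/ 842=-15.00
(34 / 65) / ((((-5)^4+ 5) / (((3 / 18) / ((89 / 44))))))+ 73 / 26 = 30699073 / 10933650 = 2.81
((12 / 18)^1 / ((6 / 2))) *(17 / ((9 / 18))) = 68 / 9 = 7.56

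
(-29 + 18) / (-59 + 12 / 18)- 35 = -6092 / 175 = -34.81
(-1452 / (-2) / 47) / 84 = 121 / 658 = 0.18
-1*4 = -4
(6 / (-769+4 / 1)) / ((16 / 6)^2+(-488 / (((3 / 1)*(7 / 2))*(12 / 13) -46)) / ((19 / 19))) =-354 / 927605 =-0.00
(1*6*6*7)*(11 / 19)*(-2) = -5544 / 19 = -291.79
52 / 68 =13 / 17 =0.76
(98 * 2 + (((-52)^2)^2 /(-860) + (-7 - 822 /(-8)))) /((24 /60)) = -7060711 /344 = -20525.32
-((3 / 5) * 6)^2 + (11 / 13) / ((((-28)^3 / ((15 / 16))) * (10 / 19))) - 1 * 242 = -58207587643 / 228300800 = -254.96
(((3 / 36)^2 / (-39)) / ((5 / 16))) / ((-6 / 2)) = 1 / 5265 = 0.00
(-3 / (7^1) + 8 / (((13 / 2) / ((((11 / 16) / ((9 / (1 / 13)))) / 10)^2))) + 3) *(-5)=-5125162447 / 398623680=-12.86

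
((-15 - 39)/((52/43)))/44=-1161/1144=-1.01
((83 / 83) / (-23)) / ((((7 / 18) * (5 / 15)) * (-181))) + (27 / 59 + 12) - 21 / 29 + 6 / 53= 31310898336 / 2642593303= 11.85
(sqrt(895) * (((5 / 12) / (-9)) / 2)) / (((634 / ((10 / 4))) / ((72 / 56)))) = -25 * sqrt(895) / 213024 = -0.00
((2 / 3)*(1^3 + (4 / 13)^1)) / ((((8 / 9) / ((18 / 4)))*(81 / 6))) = 17 / 52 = 0.33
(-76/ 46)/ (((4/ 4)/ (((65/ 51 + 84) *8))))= -1322096/ 1173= -1127.11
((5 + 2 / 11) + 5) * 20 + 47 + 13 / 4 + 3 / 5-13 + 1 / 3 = 159601 / 660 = 241.82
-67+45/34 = -2233/34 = -65.68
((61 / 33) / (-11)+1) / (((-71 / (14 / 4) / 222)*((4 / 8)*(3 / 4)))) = -625744 / 25773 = -24.28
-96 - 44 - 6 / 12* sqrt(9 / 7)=-140 - 3* sqrt(7) / 14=-140.57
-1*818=-818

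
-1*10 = -10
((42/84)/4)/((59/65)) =65/472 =0.14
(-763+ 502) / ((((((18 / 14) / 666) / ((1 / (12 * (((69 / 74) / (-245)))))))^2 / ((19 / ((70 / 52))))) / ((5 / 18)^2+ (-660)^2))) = -159219043303392229509625 / 771282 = -206434278646969888.46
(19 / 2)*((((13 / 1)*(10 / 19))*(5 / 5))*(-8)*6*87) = -271440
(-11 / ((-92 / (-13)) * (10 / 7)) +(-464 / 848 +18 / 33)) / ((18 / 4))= -584503 / 2413620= -0.24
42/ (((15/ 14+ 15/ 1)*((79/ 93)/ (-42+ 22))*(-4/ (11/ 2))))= 33418/ 395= 84.60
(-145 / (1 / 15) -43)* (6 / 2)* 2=-13308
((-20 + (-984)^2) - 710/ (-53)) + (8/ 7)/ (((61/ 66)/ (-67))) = 21910577158/ 22631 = 968166.55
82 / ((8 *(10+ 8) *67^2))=41 / 323208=0.00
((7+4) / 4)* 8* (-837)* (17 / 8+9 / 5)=-1445499 / 20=-72274.95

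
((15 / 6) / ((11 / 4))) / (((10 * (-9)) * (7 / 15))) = -5 / 231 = -0.02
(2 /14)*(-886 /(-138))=443 /483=0.92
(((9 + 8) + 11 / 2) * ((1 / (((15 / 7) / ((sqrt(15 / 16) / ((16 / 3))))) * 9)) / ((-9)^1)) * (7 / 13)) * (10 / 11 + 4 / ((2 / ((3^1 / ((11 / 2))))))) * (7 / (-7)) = 49 * sqrt(15) / 7488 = 0.03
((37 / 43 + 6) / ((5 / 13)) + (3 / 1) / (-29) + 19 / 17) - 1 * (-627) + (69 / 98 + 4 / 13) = 17470174207 / 27007526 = 646.86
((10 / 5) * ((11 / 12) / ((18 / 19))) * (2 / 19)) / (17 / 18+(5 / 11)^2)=1331 / 7521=0.18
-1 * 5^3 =-125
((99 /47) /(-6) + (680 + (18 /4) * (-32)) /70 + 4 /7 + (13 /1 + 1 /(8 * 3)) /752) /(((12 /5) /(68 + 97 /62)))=228.83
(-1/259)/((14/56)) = -4/259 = -0.02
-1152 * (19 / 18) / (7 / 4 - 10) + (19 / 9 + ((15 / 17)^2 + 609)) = 21723863 / 28611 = 759.28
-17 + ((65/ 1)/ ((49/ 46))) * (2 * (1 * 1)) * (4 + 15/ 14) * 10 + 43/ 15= 31770784/ 5145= 6175.08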